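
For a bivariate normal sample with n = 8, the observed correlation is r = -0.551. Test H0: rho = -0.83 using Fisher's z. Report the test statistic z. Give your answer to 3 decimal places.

1.271

Fisher z: atanh(-0.551) = -0.619816, atanh(-0.83) = -1.188136
z = (z_r − z_0)·√(n−3) = (-0.619816 − (-1.188136))·√5 = 0.568320 · 2.236068 = 1.271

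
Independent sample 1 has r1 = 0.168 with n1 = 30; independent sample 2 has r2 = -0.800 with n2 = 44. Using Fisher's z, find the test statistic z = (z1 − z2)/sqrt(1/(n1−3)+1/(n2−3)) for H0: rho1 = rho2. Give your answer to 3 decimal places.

5.117

z1 = atanh(0.168) = 0.169608,  z2 = atanh(-0.800) = -1.098612
SE = √(1/(n1−3) + 1/(n2−3)) = √(1/27 + 1/41) = √(0.0370370 + 0.0243902) = √0.0614272 = 0.247845
z = (z1 − z2)/SE = (0.169608 − (-1.098612)) / 0.247845 = 1.268220 / 0.247845 = 5.117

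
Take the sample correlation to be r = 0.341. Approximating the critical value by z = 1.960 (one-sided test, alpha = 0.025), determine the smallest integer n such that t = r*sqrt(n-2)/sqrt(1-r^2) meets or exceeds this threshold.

32

Need r·√(n−2)/√(1−r²) ≥ 1.960
√(n−2) ≥ 1.960·√(1−0.116281) / 0.341 = 1.960·0.940063 / 0.341 = 5.4033
n−2 ≥ 29.1957  ⇒  n ≥ 31.1957
Smallest integer n = 32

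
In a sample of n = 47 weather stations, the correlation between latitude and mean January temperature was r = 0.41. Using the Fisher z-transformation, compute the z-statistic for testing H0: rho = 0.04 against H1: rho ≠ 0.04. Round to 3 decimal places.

Fisher z: atanh(0.41) = 0.435611, atanh(0.04) = 0.040021
z = (z_r − z_0)·√(n−3) = (0.435611 − 0.040021)·√44 = 0.395590 · 6.633250 = 2.624

2.624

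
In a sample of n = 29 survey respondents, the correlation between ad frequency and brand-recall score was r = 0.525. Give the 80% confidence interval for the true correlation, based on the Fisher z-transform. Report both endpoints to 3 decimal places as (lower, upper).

z_r = atanh(0.525) = 0.583217;  SE = 1/√(n−3) = 1/√26 = 0.196116
z-limits: 0.583217 ± 1.282·0.196116 = 0.583217 ± 0.251421 = [0.331796, 0.834638]
ρ-limits: (tanh 0.331796, tanh 0.834638) = (0.320, 0.683)

(0.320, 0.683)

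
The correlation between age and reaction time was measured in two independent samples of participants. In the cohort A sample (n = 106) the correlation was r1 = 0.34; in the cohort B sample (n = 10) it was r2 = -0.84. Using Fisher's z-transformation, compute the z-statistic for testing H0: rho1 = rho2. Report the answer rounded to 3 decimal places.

z1 = atanh(0.34) = 0.354093,  z2 = atanh(-0.84) = -1.221174
SE = √(1/(n1−3) + 1/(n2−3)) = √(1/103 + 1/7) = √(0.0097087 + 0.1428571) = √0.1525658 = 0.390597
z = (z1 − z2)/SE = (0.354093 − (-1.221174)) / 0.390597 = 1.575267 / 0.390597 = 4.033

4.033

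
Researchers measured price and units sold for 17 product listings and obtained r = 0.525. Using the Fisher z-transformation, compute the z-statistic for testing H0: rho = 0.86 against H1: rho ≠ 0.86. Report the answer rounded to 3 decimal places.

z_r = atanh(0.525) = 0.583217,  z_0 = atanh(0.86) = 1.293345
SE = 1/√(n−3) = 1/√14 = 0.267261
z = (z_r − z_0)/SE = (0.583217 − 1.293345) / 0.267261 = -0.710128 / 0.267261 = -2.657

-2.657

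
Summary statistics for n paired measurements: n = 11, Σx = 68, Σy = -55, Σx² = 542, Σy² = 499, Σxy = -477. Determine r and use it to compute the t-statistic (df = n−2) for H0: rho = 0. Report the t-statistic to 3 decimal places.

S_xy = nΣxy − ΣxΣy = 11·(-477) − 68·(-55) = -5247 − (-3740) = -1507
S_xx = nΣx² − (Σx)² = 11·542 − 68² = 5962 − 4624 = 1338
S_yy = nΣy² − (Σy)² = 11·499 − (-55)² = 5489 − 3025 = 2464
r = S_xy / √(S_xx·S_yy) = -1507 / √(1338·2464) = -1507 / √3296832 = -1507 / 1815.7180 = -0.8300
t = r·√(n−2)/√(1−r²) = -0.8300·√9 / √(1−0.688900) = -2.490000 / 0.557763 = -4.464

-4.464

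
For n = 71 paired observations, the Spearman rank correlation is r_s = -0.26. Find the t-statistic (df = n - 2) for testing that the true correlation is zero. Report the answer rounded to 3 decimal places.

-2.237

t = r_s·√(n−2) / √(1−r_s²) with r_s = -0.26, n = 71
  = -0.26·√69 / √(1 − 0.0676)
  = -0.26·8.306624 / 0.965609
  = -2.159722 / 0.965609 = -2.237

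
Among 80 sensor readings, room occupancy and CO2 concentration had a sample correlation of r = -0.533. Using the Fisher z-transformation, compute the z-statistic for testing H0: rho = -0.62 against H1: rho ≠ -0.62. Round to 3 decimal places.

1.147

Fisher z: atanh(-0.533) = -0.594326, atanh(-0.62) = -0.725005
z = (z_r − z_0)·√(n−3) = (-0.594326 − (-0.725005))·√77 = 0.130679 · 8.774964 = 1.147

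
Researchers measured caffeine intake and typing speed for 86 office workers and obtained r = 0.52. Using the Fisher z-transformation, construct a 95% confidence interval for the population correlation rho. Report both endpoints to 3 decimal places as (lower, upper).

(0.346, 0.659)

z_r = atanh(0.52) = 0.576340;  SE = 1/√(n−3) = 1/√83 = 0.109764
z-limits: 0.576340 ± 1.960·0.109764 = 0.576340 ± 0.215137 = [0.361203, 0.791477]
ρ-limits: (tanh 0.361203, tanh 0.791477) = (0.346, 0.659)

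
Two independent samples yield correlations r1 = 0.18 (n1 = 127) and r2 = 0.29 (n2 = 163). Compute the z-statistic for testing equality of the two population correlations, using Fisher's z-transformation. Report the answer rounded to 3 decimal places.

-0.974

Fisher z-transforms: z1 = atanh(0.18) = 0.181983, z2 = atanh(0.29) = 0.298566; difference d = -0.116583
Var(d) = 1/124 + 1/160 = 0.0080645 + 0.0062500 = 0.0143145
z = d/√Var(d) = -0.116583 / √0.0143145 = -0.116583 / 0.119643 = -0.974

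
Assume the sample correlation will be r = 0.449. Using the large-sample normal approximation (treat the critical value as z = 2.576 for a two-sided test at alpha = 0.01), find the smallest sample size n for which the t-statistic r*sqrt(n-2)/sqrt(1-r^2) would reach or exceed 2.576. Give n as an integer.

r√(n−2)/√(1−r²) ≥ 2.576  ⇔  n−2 ≥ (2.576)²·(1−r²)/r²
(1−r²)/r² = (1−0.201601)/0.201601 = 3.9603
n ≥ 2 + 6.635776·3.9603 = 2 + 26.2797 = 28.2797
⌈28.2797⌉ = 29

29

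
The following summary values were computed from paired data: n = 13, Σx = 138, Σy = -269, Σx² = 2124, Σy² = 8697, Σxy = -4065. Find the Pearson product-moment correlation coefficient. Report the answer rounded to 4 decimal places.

Numerator: nΣxy − (Σx)(Σy) = 13·(-4065) − (138)(-269) = -15723
Denominator: √[(nΣx²−(Σx)²)(nΣy²−(Σy)²)]
  nΣx²−(Σx)² = 13·2124 − 19044 = 8568;  nΣy²−(Σy)² = 13·8697 − 72361 = 40700
  √(8568·40700) = √348717600 = 18673.9819
r = -15723 / 18673.9819 = -0.8420

-0.8420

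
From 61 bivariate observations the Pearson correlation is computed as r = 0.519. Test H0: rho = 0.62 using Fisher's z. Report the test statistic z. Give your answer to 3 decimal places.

-1.143

z_r = atanh(0.519) = 0.574970,  z_0 = atanh(0.62) = 0.725005
SE = 1/√(n−3) = 1/√58 = 0.131306
z = (z_r − z_0)/SE = (0.574970 − 0.725005) / 0.131306 = -0.150035 / 0.131306 = -1.143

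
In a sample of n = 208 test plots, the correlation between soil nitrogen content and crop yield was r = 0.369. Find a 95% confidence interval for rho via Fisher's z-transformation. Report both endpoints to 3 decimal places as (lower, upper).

z_r = atanh(0.369) = 0.387265;  SE = 1/√(n−3) = 1/√205 = 0.069843
z-limits: 0.387265 ± 1.960·0.069843 = 0.387265 ± 0.136892 = [0.250373, 0.524157]
ρ-limits: (tanh 0.250373, tanh 0.524157) = (0.245, 0.481)

(0.245, 0.481)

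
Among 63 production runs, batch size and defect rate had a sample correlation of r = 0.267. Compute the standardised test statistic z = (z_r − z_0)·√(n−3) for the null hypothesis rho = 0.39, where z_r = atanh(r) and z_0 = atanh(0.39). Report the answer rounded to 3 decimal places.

-1.070

Fisher z: atanh(0.267) = 0.273631, atanh(0.39) = 0.411800
z = (z_r − z_0)·√(n−3) = (0.273631 − 0.411800)·√60 = -0.138169 · 7.745967 = -1.070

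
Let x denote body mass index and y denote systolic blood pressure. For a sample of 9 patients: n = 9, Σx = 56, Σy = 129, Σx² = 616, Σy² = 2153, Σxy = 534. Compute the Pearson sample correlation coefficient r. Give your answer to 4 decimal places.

Numerator: nΣxy − (Σx)(Σy) = 9·534 − (56)(129) = -2418
Denominator: √[(nΣx²−(Σx)²)(nΣy²−(Σy)²)]
  nΣx²−(Σx)² = 9·616 − 3136 = 2408;  nΣy²−(Σy)² = 9·2153 − 16641 = 2736
  √(2408·2736) = √6588288 = 2566.7661
r = -2418 / 2566.7661 = -0.9420

-0.9420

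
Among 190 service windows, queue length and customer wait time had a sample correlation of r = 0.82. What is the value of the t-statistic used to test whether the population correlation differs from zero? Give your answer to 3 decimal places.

t = r·√(n−2) / √(1−r²) with r = 0.82, n = 190
  = 0.82·√188 / √(1 − 0.6724)
  = 0.82·13.711309 / 0.572364
  = 11.243273 / 0.572364 = 19.644

19.644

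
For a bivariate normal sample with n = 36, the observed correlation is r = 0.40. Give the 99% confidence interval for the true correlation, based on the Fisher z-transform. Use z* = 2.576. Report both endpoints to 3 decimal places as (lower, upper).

(-0.025, 0.702)

z_r = atanh(0.40) = 0.423649;  SE = 1/√(n−3) = 1/√33 = 0.174078
z-limits: 0.423649 ± 2.576·0.174078 = 0.423649 ± 0.448425 = [-0.024776, 0.872074]
ρ-limits: (tanh -0.024776, tanh 0.872074) = (-0.025, 0.702)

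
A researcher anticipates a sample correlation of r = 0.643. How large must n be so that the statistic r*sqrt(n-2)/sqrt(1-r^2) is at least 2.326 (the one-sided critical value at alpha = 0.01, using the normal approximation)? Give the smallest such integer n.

Need r·√(n−2)/√(1−r²) ≥ 2.326
√(n−2) ≥ 2.326·√(1−0.413449) / 0.643 = 2.326·0.765866 / 0.643 = 2.7705
n−2 ≥ 7.6757  ⇒  n ≥ 9.6757
Smallest integer n = 10

10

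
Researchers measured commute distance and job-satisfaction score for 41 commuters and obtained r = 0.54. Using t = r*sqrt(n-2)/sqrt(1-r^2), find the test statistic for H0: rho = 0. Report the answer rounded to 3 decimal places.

1 − r² = 1 − 0.2916 = 0.7084;  √(1−r²) = 0.841665
√(n−2) = √39 = 6.244998
t = r·√(n−2)/√(1−r²) = 0.54 · 6.244998 / 0.841665 = 4.007

4.007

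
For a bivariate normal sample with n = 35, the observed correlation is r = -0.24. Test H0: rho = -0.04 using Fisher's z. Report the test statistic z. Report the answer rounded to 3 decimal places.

z_r = atanh(-0.24) = -0.244774,  z_0 = atanh(-0.04) = -0.040021
SE = 1/√(n−3) = 1/√32 = 0.176777
z = (z_r − z_0)/SE = (-0.244774 − (-0.040021)) / 0.176777 = -0.204753 / 0.176777 = -1.158

-1.158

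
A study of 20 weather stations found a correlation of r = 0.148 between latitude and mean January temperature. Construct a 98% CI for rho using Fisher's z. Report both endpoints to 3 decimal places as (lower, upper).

(-0.393, 0.613)

Fisher z: z_r = atanh(r) = ½·ln((1+0.148)/(1−0.148)) = 0.149095
SE(z) = 1/√(n−3) = 1/√17 = 0.242536
98% ⇒ z* = 2.326; margin = 2.326·0.242536 = 0.564139
CI on z-scale: (-0.415044, 0.713234)
Back-transform: tanh(-0.415044) = -0.392747, tanh(0.713234) = 0.612701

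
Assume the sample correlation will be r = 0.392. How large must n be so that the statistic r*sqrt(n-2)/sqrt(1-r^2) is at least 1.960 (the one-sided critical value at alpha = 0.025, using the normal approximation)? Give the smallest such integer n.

24

r√(n−2)/√(1−r²) ≥ 1.960  ⇔  n−2 ≥ (1.960)²·(1−r²)/r²
(1−r²)/r² = (1−0.153664)/0.153664 = 5.5077
n ≥ 2 + 3.8416·5.5077 = 2 + 21.1584 = 23.1584
⌈23.1584⌉ = 24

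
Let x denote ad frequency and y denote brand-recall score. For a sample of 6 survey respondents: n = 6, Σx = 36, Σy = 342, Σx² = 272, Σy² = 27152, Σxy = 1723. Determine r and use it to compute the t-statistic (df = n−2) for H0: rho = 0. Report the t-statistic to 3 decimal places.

-1.162

S_xy = nΣxy − ΣxΣy = 6·1723 − 36·342 = 10338 − 12312 = -1974
S_xx = nΣx² − (Σx)² = 6·272 − 36² = 1632 − 1296 = 336
S_yy = nΣy² − (Σy)² = 6·27152 − 342² = 162912 − 116964 = 45948
r = S_xy / √(S_xx·S_yy) = -1974 / √(336·45948) = -1974 / √15438528 = -1974 / 3929.1892 = -0.5024
t = r·√(n−2)/√(1−r²) = -0.5024·√4 / √(1−0.252406) = -1.004800 / 0.864635 = -1.162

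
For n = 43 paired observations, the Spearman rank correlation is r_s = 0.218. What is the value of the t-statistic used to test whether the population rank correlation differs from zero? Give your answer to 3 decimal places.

1 − r_s² = 1 − 0.047524 = 0.952476;  √(1−r_s²) = 0.975949
√(n−2) = √41 = 6.403124
t = r_s·√(n−2)/√(1−r_s²) = 0.218 · 6.403124 / 0.975949 = 1.430

1.430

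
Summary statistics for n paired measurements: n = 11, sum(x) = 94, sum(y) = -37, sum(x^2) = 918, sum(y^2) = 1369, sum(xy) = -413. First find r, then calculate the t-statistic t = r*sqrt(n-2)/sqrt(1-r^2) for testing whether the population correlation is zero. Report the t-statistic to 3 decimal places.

-0.795

S_xy = nΣxy − ΣxΣy = 11·(-413) − 94·(-37) = -4543 − (-3478) = -1065
S_xx = nΣx² − (Σx)² = 11·918 − 94² = 10098 − 8836 = 1262
S_yy = nΣy² − (Σy)² = 11·1369 − (-37)² = 15059 − 1369 = 13690
r = S_xy / √(S_xx·S_yy) = -1065 / √(1262·13690) = -1065 / √17276780 = -1065 / 4156.5346 = -0.2562
t = r·√(n−2)/√(1−r²) = -0.2562·√9 / √(1−0.065638) = -0.768600 / 0.966624 = -0.795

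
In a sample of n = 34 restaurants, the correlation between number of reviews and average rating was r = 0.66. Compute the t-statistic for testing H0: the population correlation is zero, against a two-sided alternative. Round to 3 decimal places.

1 − r² = 1 − 0.4356 = 0.5644;  √(1−r²) = 0.751266
√(n−2) = √32 = 5.656854
t = r·√(n−2)/√(1−r²) = 0.66 · 5.656854 / 0.751266 = 4.970

4.970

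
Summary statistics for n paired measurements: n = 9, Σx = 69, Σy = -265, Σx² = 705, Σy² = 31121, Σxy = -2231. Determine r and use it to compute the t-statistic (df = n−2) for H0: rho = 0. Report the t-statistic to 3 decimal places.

-0.262

S_xy = nΣxy − ΣxΣy = 9·(-2231) − 69·(-265) = -20079 − (-18285) = -1794
S_xx = nΣx² − (Σx)² = 9·705 − 69² = 6345 − 4761 = 1584
S_yy = nΣy² − (Σy)² = 9·31121 − (-265)² = 280089 − 70225 = 209864
r = S_xy / √(S_xx·S_yy) = -1794 / √(1584·209864) = -1794 / √332424576 = -1794 / 18232.5143 = -0.0984
t = r·√(n−2)/√(1−r²) = -0.0984·√7 / √(1−0.009683) = -0.260342 / 0.995147 = -0.262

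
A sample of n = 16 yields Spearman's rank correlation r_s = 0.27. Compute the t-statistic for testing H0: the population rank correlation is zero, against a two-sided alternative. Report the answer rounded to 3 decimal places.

t = r_s·√(n−2) / √(1−r_s²) with r_s = 0.27, n = 16
  = 0.27·√14 / √(1 − 0.0729)
  = 0.27·3.741657 / 0.962860
  = 1.010247 / 0.962860 = 1.049

1.049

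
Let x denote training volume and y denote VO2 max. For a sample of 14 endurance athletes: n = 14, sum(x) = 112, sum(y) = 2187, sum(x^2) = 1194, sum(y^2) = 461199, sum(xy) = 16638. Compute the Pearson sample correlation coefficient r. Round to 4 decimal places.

-0.1437

S_xy = nΣxy − ΣxΣy = 14·16638 − 112·2187 = 232932 − 244944 = -12012
S_xx = nΣx² − (Σx)² = 14·1194 − 112² = 16716 − 12544 = 4172
S_yy = nΣy² − (Σy)² = 14·461199 − 2187² = 6456786 − 4782969 = 1673817
r = S_xy / √(S_xx·S_yy) = -12012 / √(4172·1673817) = -12012 / √6983164524 = -12012 / 83565.3309 = -0.1437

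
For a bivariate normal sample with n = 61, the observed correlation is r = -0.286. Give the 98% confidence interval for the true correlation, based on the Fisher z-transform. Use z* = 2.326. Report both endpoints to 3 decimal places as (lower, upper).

Fisher z: z_r = atanh(r) = ½·ln((1+(-0.286))/(1−(-0.286))) = -0.294204
SE(z) = 1/√(n−3) = 1/√58 = 0.131306
98% ⇒ z* = 2.326; margin = 2.326·0.131306 = 0.305418
CI on z-scale: (-0.599622, 0.011214)
Back-transform: tanh(-0.599622) = -0.536781, tanh(0.011214) = 0.011214

(-0.537, 0.011)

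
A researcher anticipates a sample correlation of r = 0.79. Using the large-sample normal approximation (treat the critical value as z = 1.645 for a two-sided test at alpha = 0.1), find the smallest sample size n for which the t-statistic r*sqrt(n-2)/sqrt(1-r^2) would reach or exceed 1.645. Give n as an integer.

r√(n−2)/√(1−r²) ≥ 1.645  ⇔  n−2 ≥ (1.645)²·(1−r²)/r²
(1−r²)/r² = (1−0.6241)/0.6241 = 0.6023
n ≥ 2 + 2.706025·0.6023 = 2 + 1.6298 = 3.6298
⌈3.6298⌉ = 4

4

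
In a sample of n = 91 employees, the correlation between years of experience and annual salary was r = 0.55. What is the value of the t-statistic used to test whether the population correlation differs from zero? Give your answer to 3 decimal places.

1 − r² = 1 − 0.3025 = 0.6975;  √(1−r²) = 0.835165
√(n−2) = √89 = 9.433981
t = r·√(n−2)/√(1−r²) = 0.55 · 9.433981 / 0.835165 = 6.213

6.213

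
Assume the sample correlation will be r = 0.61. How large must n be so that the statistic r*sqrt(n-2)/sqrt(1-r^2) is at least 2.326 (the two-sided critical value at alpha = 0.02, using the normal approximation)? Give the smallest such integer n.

12

r√(n−2)/√(1−r²) ≥ 2.326  ⇔  n−2 ≥ (2.326)²·(1−r²)/r²
(1−r²)/r² = (1−0.3721)/0.3721 = 1.6874
n ≥ 2 + 5.410276·1.6874 = 2 + 9.1293 = 11.1293
⌈11.1293⌉ = 12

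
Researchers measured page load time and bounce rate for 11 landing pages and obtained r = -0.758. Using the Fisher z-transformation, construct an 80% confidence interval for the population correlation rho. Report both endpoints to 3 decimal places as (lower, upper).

(-0.895, -0.492)

Fisher z: z_r = atanh(r) = ½·ln((1+(-0.758))/(1−(-0.758))) = -0.991497
SE(z) = 1/√(n−3) = 1/√8 = 0.353553
80% ⇒ z* = 1.282; margin = 1.282·0.353553 = 0.453255
CI on z-scale: (-1.444752, -0.538242)
Back-transform: tanh(-1.444752) = -0.894650, tanh(-0.538242) = -0.491656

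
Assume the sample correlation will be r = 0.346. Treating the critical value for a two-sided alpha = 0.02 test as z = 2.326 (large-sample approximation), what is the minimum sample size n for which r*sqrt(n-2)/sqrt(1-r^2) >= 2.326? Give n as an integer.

42

Need r·√(n−2)/√(1−r²) ≥ 2.326
√(n−2) ≥ 2.326·√(1−0.119716) / 0.346 = 2.326·0.938235 / 0.346 = 6.3073
n−2 ≥ 39.7820  ⇒  n ≥ 41.7820
Smallest integer n = 42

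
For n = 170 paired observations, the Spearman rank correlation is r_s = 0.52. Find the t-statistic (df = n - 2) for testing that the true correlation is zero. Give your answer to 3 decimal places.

7.891

1 − r_s² = 1 − 0.2704 = 0.7296;  √(1−r_s²) = 0.854166
√(n−2) = √168 = 12.961481
t = r_s·√(n−2)/√(1−r_s²) = 0.52 · 12.961481 / 0.854166 = 7.891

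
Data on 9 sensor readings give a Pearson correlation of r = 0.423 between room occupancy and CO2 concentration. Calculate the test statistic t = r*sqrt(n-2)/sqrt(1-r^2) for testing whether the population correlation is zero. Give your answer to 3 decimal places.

1 − r² = 1 − 0.178929 = 0.821071;  √(1−r²) = 0.906130
√(n−2) = √7 = 2.645751
t = r·√(n−2)/√(1−r²) = 0.423 · 2.645751 / 0.906130 = 1.235

1.235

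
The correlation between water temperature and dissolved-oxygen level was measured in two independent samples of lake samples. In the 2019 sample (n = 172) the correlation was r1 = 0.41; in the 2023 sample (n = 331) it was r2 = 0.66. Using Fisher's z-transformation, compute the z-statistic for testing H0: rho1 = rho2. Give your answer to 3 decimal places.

-3.772

Fisher z-transforms: z1 = atanh(0.41) = 0.435611, z2 = atanh(0.66) = 0.792814; difference d = -0.357203
Var(d) = 1/169 + 1/328 = 0.0059172 + 0.0030488 = 0.0089660
z = d/√Var(d) = -0.357203 / √0.0089660 = -0.357203 / 0.094689 = -3.772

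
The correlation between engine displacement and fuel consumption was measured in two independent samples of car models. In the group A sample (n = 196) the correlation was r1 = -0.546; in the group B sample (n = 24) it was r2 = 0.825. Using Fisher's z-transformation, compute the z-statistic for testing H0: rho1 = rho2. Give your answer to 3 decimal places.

Fisher z-transforms: z1 = atanh(-0.546) = -0.612665, z2 = atanh(0.825) = 1.172275; difference d = -1.784940
Var(d) = 1/193 + 1/21 = 0.0051813 + 0.0476190 = 0.0528003
z = d/√Var(d) = -1.784940 / √0.0528003 = -1.784940 / 0.229783 = -7.768

-7.768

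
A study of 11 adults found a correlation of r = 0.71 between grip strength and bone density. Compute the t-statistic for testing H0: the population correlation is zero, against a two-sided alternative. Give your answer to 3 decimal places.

t = r·√(n−2) / √(1−r²) with r = 0.71, n = 11
  = 0.71·√9 / √(1 − 0.5041)
  = 0.71·3.000000 / 0.704202
  = 2.130000 / 0.704202 = 3.025

3.025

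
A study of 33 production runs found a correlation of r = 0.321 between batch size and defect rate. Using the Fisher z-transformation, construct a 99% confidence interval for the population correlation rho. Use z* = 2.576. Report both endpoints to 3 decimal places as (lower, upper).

(-0.137, 0.666)

z_r = atanh(0.321) = 0.332762;  SE = 1/√(n−3) = 1/√30 = 0.182574
z-limits: 0.332762 ± 2.576·0.182574 = 0.332762 ± 0.470311 = [-0.137549, 0.803073]
ρ-limits: (tanh -0.137549, tanh 0.803073) = (-0.137, 0.666)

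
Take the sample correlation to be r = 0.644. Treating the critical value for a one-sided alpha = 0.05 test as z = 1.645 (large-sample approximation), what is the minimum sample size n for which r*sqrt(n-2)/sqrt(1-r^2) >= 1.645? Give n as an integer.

Need r·√(n−2)/√(1−r²) ≥ 1.645
√(n−2) ≥ 1.645·√(1−0.414736) / 0.644 = 1.645·0.765025 / 0.644 = 1.9541
n−2 ≥ 3.8185  ⇒  n ≥ 5.8185
Smallest integer n = 6

6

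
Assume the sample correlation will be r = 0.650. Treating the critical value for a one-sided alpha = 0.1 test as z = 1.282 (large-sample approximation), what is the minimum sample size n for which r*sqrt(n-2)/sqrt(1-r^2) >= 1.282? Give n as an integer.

r√(n−2)/√(1−r²) ≥ 1.282  ⇔  n−2 ≥ (1.282)²·(1−r²)/r²
(1−r²)/r² = (1−0.422500)/0.422500 = 1.3669
n ≥ 2 + 1.643524·1.3669 = 2 + 2.2465 = 4.2465
⌈4.2465⌉ = 5

5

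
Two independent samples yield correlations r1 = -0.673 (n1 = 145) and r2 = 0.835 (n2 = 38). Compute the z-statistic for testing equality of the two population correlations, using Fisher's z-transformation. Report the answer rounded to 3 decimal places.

Fisher z-transforms: z1 = atanh(-0.673) = -0.816207, z2 = atanh(0.835) = 1.204427; difference d = -2.020634
Var(d) = 1/142 + 1/35 = 0.0070423 + 0.0285714 = 0.0356137
z = d/√Var(d) = -2.020634 / √0.0356137 = -2.020634 / 0.188716 = -10.707

-10.707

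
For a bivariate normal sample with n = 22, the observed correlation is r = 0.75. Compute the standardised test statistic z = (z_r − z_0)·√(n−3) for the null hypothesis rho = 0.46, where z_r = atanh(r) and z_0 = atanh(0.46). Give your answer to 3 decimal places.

Fisher z: atanh(0.75) = 0.972955, atanh(0.46) = 0.497311
z = (z_r − z_0)·√(n−3) = (0.972955 − 0.497311)·√19 = 0.475644 · 4.358899 = 2.073

2.073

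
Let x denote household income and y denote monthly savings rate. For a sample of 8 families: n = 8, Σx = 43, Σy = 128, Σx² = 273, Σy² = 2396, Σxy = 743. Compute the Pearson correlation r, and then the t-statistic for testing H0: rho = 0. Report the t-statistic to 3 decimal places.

Numerator: nΣxy − (Σx)(Σy) = 8·743 − (43)(128) = 440
Denominator: √[(nΣx²−(Σx)²)(nΣy²−(Σy)²)]
  nΣx²−(Σx)² = 8·273 − 1849 = 335;  nΣy²−(Σy)² = 8·2396 − 16384 = 2784
  √(335·2784) = √932640 = 965.7329
r = 440 / 965.7329 = 0.4556
t = r·√(n−2)/√(1−r²) = 0.4556·√6 / √(1−0.207571) = 1.115988 / 0.890185 = 1.254

1.254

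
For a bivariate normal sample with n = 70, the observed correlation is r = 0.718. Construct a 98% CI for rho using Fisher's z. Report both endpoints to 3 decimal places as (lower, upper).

z_r = atanh(0.718) = 0.903505;  SE = 1/√(n−3) = 1/√67 = 0.122169
z-limits: 0.903505 ± 2.326·0.122169 = 0.903505 ± 0.284165 = [0.619340, 1.187670]
ρ-limits: (tanh 0.619340, tanh 1.187670) = (0.551, 0.830)

(0.551, 0.830)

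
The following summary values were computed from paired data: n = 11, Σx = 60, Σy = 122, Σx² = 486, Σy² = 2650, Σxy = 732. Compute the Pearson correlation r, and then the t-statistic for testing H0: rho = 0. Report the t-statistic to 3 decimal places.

0.445

Numerator: nΣxy − (Σx)(Σy) = 11·732 − (60)(122) = 732
Denominator: √[(nΣx²−(Σx)²)(nΣy²−(Σy)²)]
  nΣx²−(Σx)² = 11·486 − 3600 = 1746;  nΣy²−(Σy)² = 11·2650 − 14884 = 14266
  √(1746·14266) = √24908436 = 4990.8352
r = 732 / 4990.8352 = 0.1467
t = r·√(n−2)/√(1−r²) = 0.1467·√9 / √(1−0.021521) = 0.440100 / 0.989181 = 0.445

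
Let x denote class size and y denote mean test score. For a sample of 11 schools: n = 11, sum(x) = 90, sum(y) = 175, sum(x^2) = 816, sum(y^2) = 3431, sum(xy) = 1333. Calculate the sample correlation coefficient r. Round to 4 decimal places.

-0.4354

Numerator: nΣxy − (Σx)(Σy) = 11·1333 − (90)(175) = -1087
Denominator: √[(nΣx²−(Σx)²)(nΣy²−(Σy)²)]
  nΣx²−(Σx)² = 11·816 − 8100 = 876;  nΣy²−(Σy)² = 11·3431 − 30625 = 7116
  √(876·7116) = √6233616 = 2496.7210
r = -1087 / 2496.7210 = -0.4354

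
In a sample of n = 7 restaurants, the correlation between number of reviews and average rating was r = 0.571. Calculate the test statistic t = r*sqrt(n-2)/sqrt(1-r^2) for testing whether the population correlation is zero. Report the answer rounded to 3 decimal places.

1 − r² = 1 − 0.326041 = 0.673959;  √(1−r²) = 0.820950
√(n−2) = √5 = 2.236068
t = r·√(n−2)/√(1−r²) = 0.571 · 2.236068 / 0.820950 = 1.555

1.555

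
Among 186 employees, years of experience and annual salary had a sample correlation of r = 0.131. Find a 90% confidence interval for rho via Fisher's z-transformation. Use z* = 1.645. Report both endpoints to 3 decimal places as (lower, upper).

(0.010, 0.248)

z_r = atanh(0.131) = 0.131757;  SE = 1/√(n−3) = 1/√183 = 0.073922
z-limits: 0.131757 ± 1.645·0.073922 = 0.131757 ± 0.121602 = [0.010155, 0.253359]
ρ-limits: (tanh 0.010155, tanh 0.253359) = (0.010, 0.248)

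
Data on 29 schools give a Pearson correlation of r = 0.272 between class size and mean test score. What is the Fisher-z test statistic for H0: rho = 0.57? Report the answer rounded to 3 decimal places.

Fisher z: atanh(0.272) = 0.279022, atanh(0.57) = 0.647523
z = (z_r − z_0)·√(n−3) = (0.279022 − 0.647523)·√26 = -0.368501 · 5.099020 = -1.879

-1.879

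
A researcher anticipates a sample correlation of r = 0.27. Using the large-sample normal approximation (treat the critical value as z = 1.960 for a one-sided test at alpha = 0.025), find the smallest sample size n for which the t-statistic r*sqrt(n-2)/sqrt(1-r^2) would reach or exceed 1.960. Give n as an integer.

r√(n−2)/√(1−r²) ≥ 1.960  ⇔  n−2 ≥ (1.960)²·(1−r²)/r²
(1−r²)/r² = (1−0.0729)/0.0729 = 12.7174
n ≥ 2 + 3.8416·12.7174 = 2 + 48.8552 = 50.8552
⌈50.8552⌉ = 51

51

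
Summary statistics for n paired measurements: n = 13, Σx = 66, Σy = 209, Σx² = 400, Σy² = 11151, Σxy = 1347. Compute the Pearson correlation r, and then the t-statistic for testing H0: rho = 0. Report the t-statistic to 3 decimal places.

S_xy = nΣxy − ΣxΣy = 13·1347 − 66·209 = 17511 − 13794 = 3717
S_xx = nΣx² − (Σx)² = 13·400 − 66² = 5200 − 4356 = 844
S_yy = nΣy² − (Σy)² = 13·11151 − 209² = 144963 − 43681 = 101282
r = S_xy / √(S_xx·S_yy) = 3717 / √(844·101282) = 3717 / √85482008 = 3717 / 9245.6481 = 0.4020
t = r·√(n−2)/√(1−r²) = 0.4020·√11 / √(1−0.161604) = 1.333283 / 0.915640 = 1.456

1.456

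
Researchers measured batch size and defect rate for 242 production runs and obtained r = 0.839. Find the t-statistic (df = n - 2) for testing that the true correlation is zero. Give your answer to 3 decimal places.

23.887

1 − r² = 1 − 0.703921 = 0.296079;  √(1−r²) = 0.544131
√(n−2) = √240 = 15.491933
t = r·√(n−2)/√(1−r²) = 0.839 · 15.491933 / 0.544131 = 23.887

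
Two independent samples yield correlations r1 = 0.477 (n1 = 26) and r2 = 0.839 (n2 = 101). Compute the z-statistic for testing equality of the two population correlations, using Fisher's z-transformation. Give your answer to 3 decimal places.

-3.016

z1 = atanh(0.477) = 0.519093,  z2 = atanh(0.839) = 1.217786
SE = √(1/(n1−3) + 1/(n2−3)) = √(1/23 + 1/98) = √(0.0434783 + 0.0102041) = √0.0536824 = 0.231695
z = (z1 − z2)/SE = (0.519093 − 1.217786) / 0.231695 = -0.698693 / 0.231695 = -3.016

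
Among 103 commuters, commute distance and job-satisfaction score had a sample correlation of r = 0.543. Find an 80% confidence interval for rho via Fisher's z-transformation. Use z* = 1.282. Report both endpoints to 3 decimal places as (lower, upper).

z_r = atanh(0.543) = 0.608400;  SE = 1/√(n−3) = 1/√100 = 0.100000
z-limits: 0.608400 ± 1.282·0.100000 = 0.608400 ± 0.128200 = [0.480200, 0.736600]
ρ-limits: (tanh 0.480200, tanh 0.736600) = (0.446, 0.627)

(0.446, 0.627)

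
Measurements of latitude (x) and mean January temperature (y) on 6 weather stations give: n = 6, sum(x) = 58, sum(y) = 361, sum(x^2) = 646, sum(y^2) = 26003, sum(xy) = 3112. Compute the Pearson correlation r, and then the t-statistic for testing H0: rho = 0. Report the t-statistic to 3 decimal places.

-1.600

S_xy = nΣxy − ΣxΣy = 6·3112 − 58·361 = 18672 − 20938 = -2266
S_xx = nΣx² − (Σx)² = 6·646 − 58² = 3876 − 3364 = 512
S_yy = nΣy² − (Σy)² = 6·26003 − 361² = 156018 − 130321 = 25697
r = S_xy / √(S_xx·S_yy) = -2266 / √(512·25697) = -2266 / √13156864 = -2266 / 3627.2392 = -0.6247
t = r·√(n−2)/√(1−r²) = -0.6247·√4 / √(1−0.390250) = -1.249400 / 0.780865 = -1.600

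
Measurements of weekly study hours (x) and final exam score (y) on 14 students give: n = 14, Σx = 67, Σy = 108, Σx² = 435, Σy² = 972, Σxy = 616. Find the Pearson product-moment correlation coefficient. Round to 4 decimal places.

Numerator: nΣxy − (Σx)(Σy) = 14·616 − (67)(108) = 1388
Denominator: √[(nΣx²−(Σx)²)(nΣy²−(Σy)²)]
  nΣx²−(Σx)² = 14·435 − 4489 = 1601;  nΣy²−(Σy)² = 14·972 − 11664 = 1944
  √(1601·1944) = √3112344 = 1764.1837
r = 1388 / 1764.1837 = 0.7868

0.7868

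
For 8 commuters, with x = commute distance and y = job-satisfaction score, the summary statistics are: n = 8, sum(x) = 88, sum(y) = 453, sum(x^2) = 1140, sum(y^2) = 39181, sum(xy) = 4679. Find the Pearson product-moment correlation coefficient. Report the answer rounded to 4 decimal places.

S_xy = nΣxy − ΣxΣy = 8·4679 − 88·453 = 37432 − 39864 = -2432
S_xx = nΣx² − (Σx)² = 8·1140 − 88² = 9120 − 7744 = 1376
S_yy = nΣy² − (Σy)² = 8·39181 − 453² = 313448 − 205209 = 108239
r = S_xy / √(S_xx·S_yy) = -2432 / √(1376·108239) = -2432 / √148936864 = -2432 / 12203.9692 = -0.1993

-0.1993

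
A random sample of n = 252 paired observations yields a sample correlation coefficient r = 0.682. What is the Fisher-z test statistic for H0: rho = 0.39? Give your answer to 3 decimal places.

6.644

z_r = atanh(0.682) = 0.832844,  z_0 = atanh(0.39) = 0.411800
SE = 1/√(n−3) = 1/√249 = 0.063372
z = (z_r − z_0)/SE = (0.832844 − 0.411800) / 0.063372 = 0.421044 / 0.063372 = 6.644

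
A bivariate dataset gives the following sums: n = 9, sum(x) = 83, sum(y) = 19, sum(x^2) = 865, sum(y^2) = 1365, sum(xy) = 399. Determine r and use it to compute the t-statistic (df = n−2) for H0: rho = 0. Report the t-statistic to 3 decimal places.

2.070

Numerator: nΣxy − (Σx)(Σy) = 9·399 − (83)(19) = 2014
Denominator: √[(nΣx²−(Σx)²)(nΣy²−(Σy)²)]
  nΣx²−(Σx)² = 9·865 − 6889 = 896;  nΣy²−(Σy)² = 9·1365 − 361 = 11924
  √(896·11924) = √10683904 = 3268.6242
r = 2014 / 3268.6242 = 0.6162
t = r·√(n−2)/√(1−r²) = 0.6162·√7 / √(1−0.379702) = 1.630312 / 0.787590 = 2.070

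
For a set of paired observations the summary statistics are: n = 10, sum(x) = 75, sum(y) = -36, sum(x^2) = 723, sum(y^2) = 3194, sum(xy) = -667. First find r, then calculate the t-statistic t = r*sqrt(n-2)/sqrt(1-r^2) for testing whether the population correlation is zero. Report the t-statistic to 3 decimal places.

Numerator: nΣxy − (Σx)(Σy) = 10·(-667) − (75)(-36) = -3970
Denominator: √[(nΣx²−(Σx)²)(nΣy²−(Σy)²)]
  nΣx²−(Σx)² = 10·723 − 5625 = 1605;  nΣy²−(Σy)² = 10·3194 − 1296 = 30644
  √(1605·30644) = √49183620 = 7013.1034
r = -3970 / 7013.1034 = -0.5661
t = r·√(n−2)/√(1−r²) = -0.5661·√8 / √(1−0.320469) = -1.601173 / 0.824337 = -1.942

-1.942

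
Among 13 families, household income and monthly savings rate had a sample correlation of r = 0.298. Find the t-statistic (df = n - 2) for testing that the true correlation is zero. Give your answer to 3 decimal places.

t = r·√(n−2) / √(1−r²) with r = 0.298, n = 13
  = 0.298·√11 / √(1 − 0.088804)
  = 0.298·3.316625 / 0.954566
  = 0.988354 / 0.954566 = 1.035

1.035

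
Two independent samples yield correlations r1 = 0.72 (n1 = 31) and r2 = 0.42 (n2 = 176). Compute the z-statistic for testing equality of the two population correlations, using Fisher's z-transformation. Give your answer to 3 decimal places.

2.258

z1 = atanh(0.72) = 0.907645,  z2 = atanh(0.42) = 0.447692
SE = √(1/(n1−3) + 1/(n2−3)) = √(1/28 + 1/173) = √(0.0357143 + 0.0057803) = √0.0414946 = 0.203702
z = (z1 − z2)/SE = (0.907645 − 0.447692) / 0.203702 = 0.459953 / 0.203702 = 2.258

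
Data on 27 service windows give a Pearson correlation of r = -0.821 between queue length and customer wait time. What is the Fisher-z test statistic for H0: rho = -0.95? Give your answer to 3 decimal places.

3.292

z_r = atanh(-0.821) = -1.159878,  z_0 = atanh(-0.95) = -1.831781
SE = 1/√(n−3) = 1/√24 = 0.204124
z = (z_r − z_0)/SE = (-1.159878 − (-1.831781)) / 0.204124 = 0.671903 / 0.204124 = 3.292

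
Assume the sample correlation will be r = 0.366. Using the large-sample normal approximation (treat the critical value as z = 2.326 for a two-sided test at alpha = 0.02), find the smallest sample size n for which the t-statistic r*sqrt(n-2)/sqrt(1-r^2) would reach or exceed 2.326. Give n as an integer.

37

r√(n−2)/√(1−r²) ≥ 2.326  ⇔  n−2 ≥ (2.326)²·(1−r²)/r²
(1−r²)/r² = (1−0.133956)/0.133956 = 6.4651
n ≥ 2 + 5.410276·6.4651 = 2 + 34.9780 = 36.9780
⌈36.9780⌉ = 37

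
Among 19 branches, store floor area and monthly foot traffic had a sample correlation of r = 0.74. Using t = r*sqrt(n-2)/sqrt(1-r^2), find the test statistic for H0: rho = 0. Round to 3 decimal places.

4.536

1 − r² = 1 − 0.5476 = 0.4524;  √(1−r²) = 0.672607
√(n−2) = √17 = 4.123106
t = r·√(n−2)/√(1−r²) = 0.74 · 4.123106 / 0.672607 = 4.536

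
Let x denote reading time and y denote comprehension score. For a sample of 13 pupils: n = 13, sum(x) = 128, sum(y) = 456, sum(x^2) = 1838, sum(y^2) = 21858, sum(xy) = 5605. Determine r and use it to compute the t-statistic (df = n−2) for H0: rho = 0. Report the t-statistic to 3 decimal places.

2.526

S_xy = nΣxy − ΣxΣy = 13·5605 − 128·456 = 72865 − 58368 = 14497
S_xx = nΣx² − (Σx)² = 13·1838 − 128² = 23894 − 16384 = 7510
S_yy = nΣy² − (Σy)² = 13·21858 − 456² = 284154 − 207936 = 76218
r = S_xy / √(S_xx·S_yy) = 14497 / √(7510·76218) = 14497 / √572397180 = 14497 / 23924.8235 = 0.6059
t = r·√(n−2)/√(1−r²) = 0.6059·√11 / √(1−0.367115) = 2.009543 / 0.795541 = 2.526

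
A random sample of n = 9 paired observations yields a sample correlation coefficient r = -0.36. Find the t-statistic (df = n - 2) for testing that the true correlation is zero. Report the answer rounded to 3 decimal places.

1 − r² = 1 − 0.1296 = 0.8704;  √(1−r²) = 0.932952
√(n−2) = √7 = 2.645751
t = r·√(n−2)/√(1−r²) = -0.36 · 2.645751 / 0.932952 = -1.021

-1.021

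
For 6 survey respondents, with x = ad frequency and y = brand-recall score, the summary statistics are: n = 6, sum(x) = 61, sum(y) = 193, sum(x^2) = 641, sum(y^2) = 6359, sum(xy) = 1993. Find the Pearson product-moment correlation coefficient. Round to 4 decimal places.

0.5500

Numerator: nΣxy − (Σx)(Σy) = 6·1993 − (61)(193) = 185
Denominator: √[(nΣx²−(Σx)²)(nΣy²−(Σy)²)]
  nΣx²−(Σx)² = 6·641 − 3721 = 125;  nΣy²−(Σy)² = 6·6359 − 37249 = 905
  √(125·905) = √113125 = 336.3406
r = 185 / 336.3406 = 0.5500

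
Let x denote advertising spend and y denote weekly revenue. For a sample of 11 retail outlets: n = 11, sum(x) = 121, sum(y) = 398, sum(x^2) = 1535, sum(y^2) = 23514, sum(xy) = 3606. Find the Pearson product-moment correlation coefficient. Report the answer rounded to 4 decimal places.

-0.5662

Numerator: nΣxy − (Σx)(Σy) = 11·3606 − (121)(398) = -8492
Denominator: √[(nΣx²−(Σx)²)(nΣy²−(Σy)²)]
  nΣx²−(Σx)² = 11·1535 − 14641 = 2244;  nΣy²−(Σy)² = 11·23514 − 158404 = 100250
  √(2244·100250) = √224961000 = 14998.6999
r = -8492 / 14998.6999 = -0.5662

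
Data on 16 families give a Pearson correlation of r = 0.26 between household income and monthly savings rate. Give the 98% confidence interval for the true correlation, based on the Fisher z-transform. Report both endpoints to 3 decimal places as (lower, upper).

(-0.362, 0.722)

Fisher z: z_r = atanh(r) = ½·ln((1+0.26)/(1−0.26)) = 0.266108
SE(z) = 1/√(n−3) = 1/√13 = 0.277350
98% ⇒ z* = 2.326; margin = 2.326·0.277350 = 0.645116
CI on z-scale: (-0.379008, 0.911224)
Back-transform: tanh(-0.379008) = -0.361846, tanh(0.911224) = 0.721719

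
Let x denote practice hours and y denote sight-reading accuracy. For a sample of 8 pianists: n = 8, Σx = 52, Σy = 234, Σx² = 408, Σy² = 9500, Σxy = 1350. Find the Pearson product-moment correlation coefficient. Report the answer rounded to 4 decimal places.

-0.3966

Numerator: nΣxy − (Σx)(Σy) = 8·1350 − (52)(234) = -1368
Denominator: √[(nΣx²−(Σx)²)(nΣy²−(Σy)²)]
  nΣx²−(Σx)² = 8·408 − 2704 = 560;  nΣy²−(Σy)² = 8·9500 − 54756 = 21244
  √(560·21244) = √11896640 = 3449.1506
r = -1368 / 3449.1506 = -0.3966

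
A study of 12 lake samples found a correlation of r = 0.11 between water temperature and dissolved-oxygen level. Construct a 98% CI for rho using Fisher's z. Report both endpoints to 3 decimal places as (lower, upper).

z_r = atanh(0.11) = 0.110447;  SE = 1/√(n−3) = 1/√9 = 0.333333
z-limits: 0.110447 ± 2.326·0.333333 = 0.110447 ± 0.775333 = [-0.664886, 0.885780]
ρ-limits: (tanh -0.664886, tanh 0.885780) = (-0.582, 0.709)

(-0.582, 0.709)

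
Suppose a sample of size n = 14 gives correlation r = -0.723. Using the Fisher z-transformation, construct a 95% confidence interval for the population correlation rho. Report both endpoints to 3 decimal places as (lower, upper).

(-0.906, -0.312)

Fisher z: z_r = atanh(r) = ½·ln((1+(-0.723))/(1−(-0.723))) = -0.913902
SE(z) = 1/√(n−3) = 1/√11 = 0.301511
95% ⇒ z* = 1.960; margin = 1.960·0.301511 = 0.590962
CI on z-scale: (-1.504864, -0.322940)
Back-transform: tanh(-1.504864) = -0.906023, tanh(-0.322940) = -0.312163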